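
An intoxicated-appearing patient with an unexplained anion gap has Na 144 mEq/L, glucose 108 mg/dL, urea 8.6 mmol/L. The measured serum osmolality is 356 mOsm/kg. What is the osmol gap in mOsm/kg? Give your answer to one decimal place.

Calculated osmolality = 2·Na + glucose/18 + urea
= 2·144 + 108/18 + 8.6
= 288 + 6 + 8.60
= 302.6 mOsm/kg ≈ 302.6 mOsm/kg
Osmolar gap = measured − calculated = 356 − 302.6 = 53.4 mOsm/kg

53.4 mOsm/kg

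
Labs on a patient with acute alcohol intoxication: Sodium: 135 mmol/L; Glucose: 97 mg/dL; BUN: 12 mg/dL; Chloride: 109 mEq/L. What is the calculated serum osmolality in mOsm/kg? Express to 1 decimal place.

Calculated osmolality = 2·Na + glucose/18 + BUN/2.8
= 2·135 + 97/18 + 12/2.8
= 270 + 5.39 + 4.29
= 279.68 mOsm/kg

279.7 mOsm/kg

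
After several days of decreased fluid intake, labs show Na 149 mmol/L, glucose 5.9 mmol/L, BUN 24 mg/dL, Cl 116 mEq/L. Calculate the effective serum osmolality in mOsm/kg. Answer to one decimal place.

Effective osmolality excludes urea (freely permeant across cell membranes):
2·Na + glucose
= 2·149 + 5.9
= 298 + 5.9
= 303.9 mOsm/kg

303.9 mOsm/kg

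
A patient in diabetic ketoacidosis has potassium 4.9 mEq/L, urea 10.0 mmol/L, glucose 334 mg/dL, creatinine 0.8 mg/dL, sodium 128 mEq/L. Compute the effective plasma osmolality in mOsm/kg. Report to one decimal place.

274.6 mOsm/kg

Effective osmolality excludes urea (freely permeant across cell membranes):
2·Na + glucose/18
= 2·128 + 334/18
= 256 + 18.56
= 274.56 mOsm/kg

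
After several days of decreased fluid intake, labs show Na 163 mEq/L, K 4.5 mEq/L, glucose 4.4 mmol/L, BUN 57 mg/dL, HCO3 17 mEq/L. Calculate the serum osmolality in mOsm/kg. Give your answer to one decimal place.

350.8 mOsm/kg

Calculated osmolality = 2·Na + glucose + BUN/2.8
= 2·163 + 4.4 + 57/2.8
= 326 + 4.40 + 20.36
= 350.76 mOsm/kg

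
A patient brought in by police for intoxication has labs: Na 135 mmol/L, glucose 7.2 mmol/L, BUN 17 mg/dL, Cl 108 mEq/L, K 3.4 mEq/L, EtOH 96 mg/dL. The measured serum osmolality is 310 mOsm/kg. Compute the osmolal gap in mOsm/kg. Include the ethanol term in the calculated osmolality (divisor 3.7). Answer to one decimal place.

0.8 mOsm/kg

Calculated osmolality = 2·Na + glucose + BUN/2.8 + ethanol/3.7
= 2·135 + 7.2 + 17/2.8 + 96/3.7
= 270 + 7.20 + 6.07 + 25.95
= 309.22 mOsm/kg ≈ 309.2 mOsm/kg
Osmolar gap = measured − calculated = 310 − 309.2 = 0.8 mOsm/kg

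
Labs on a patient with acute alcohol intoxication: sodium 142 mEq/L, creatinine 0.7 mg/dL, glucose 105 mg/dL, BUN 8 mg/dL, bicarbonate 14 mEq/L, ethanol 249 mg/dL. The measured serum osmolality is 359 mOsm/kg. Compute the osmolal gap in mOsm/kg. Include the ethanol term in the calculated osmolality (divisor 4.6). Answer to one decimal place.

12.2 mOsm/kg

Calculated osmolality = 2·Na + glucose/18 + BUN/2.8 + ethanol/4.6
= 2·142 + 105/18 + 8/2.8 + 249/4.6
= 284 + 5.83 + 2.86 + 54.13
= 346.82 mOsm/kg ≈ 346.8 mOsm/kg
Osmolar gap = measured − calculated = 359 − 346.8 = 12.2 mOsm/kg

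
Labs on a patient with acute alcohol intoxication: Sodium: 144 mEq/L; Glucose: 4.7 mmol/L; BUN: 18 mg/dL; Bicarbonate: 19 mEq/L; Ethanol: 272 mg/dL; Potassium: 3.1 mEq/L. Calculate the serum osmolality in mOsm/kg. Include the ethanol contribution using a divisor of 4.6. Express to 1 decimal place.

Calculated osmolality = 2·Na + glucose + BUN/2.8 + ethanol/4.6
= 2·144 + 4.7 + 18/2.8 + 272/4.6
= 288 + 4.70 + 6.43 + 59.13
= 358.26 mOsm/kg

358.3 mOsm/kg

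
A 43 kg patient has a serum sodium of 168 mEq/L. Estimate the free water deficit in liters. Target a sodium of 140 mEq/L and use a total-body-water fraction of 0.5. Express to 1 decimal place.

TBW = 0.5 · 43 = 21.5 L
Free water deficit = TBW · (Na/140 − 1)
= 21.5 · (168/140 − 1)
= 21.5 · 0.2
= 4.3 L

4.3 L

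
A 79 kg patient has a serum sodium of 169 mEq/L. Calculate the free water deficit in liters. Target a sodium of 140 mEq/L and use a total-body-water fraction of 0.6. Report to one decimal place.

TBW = 0.6 · 79 = 47.4 L
Free water deficit = TBW · (Na/140 − 1)
= 47.4 · (169/140 − 1)
= 47.4 · 0.2071
= 9.82 L

9.8 L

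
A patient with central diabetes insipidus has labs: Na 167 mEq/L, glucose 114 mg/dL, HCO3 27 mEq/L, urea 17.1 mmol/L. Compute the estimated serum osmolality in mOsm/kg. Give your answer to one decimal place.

Calculated osmolality = 2·Na + glucose/18 + urea
= 2·167 + 114/18 + 17.1
= 334 + 6.33 + 17.10
= 357.43 mOsm/kg

357.4 mOsm/kg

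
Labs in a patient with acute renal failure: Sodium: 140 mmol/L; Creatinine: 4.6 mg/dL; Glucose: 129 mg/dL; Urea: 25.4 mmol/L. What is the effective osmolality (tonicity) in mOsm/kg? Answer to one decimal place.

Effective osmolality excludes urea (freely permeant across cell membranes):
2·Na + glucose/18
= 2·140 + 129/18
= 280 + 7.17
= 287.17 mOsm/kg

287.2 mOsm/kg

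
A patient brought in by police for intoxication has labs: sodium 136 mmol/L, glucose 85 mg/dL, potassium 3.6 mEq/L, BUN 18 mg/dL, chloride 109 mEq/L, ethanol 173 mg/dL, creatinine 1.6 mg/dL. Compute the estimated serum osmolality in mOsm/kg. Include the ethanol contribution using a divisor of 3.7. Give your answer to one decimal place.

Calculated osmolality = 2·Na + glucose/18 + BUN/2.8 + ethanol/3.7
= 2·136 + 85/18 + 18/2.8 + 173/3.7
= 272 + 4.72 + 6.43 + 46.76
= 329.91 mOsm/kg

329.9 mOsm/kg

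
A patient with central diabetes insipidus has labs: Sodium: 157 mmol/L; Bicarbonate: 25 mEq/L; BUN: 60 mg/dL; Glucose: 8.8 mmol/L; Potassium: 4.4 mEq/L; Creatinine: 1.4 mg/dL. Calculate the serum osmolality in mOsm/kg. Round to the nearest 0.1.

344.2 mOsm/kg

Calculated osmolality = 2·Na + glucose + BUN/2.8
= 2·157 + 8.8 + 60/2.8
= 314 + 8.80 + 21.43
= 344.23 mOsm/kg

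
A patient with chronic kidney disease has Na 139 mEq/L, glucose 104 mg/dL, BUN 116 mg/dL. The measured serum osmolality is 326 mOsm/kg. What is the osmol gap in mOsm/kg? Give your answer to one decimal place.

Calculated osmolality = 2·Na + glucose/18 + BUN/2.8
= 2·139 + 104/18 + 116/2.8
= 278 + 5.78 + 41.43
= 325.21 mOsm/kg ≈ 325.2 mOsm/kg
Osmolar gap = measured − calculated = 326 − 325.2 = 0.8 mOsm/kg

0.8 mOsm/kg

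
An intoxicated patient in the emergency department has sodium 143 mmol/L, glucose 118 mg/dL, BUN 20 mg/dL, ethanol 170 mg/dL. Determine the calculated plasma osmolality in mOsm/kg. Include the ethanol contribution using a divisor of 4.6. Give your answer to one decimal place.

Calculated osmolality = 2·Na + glucose/18 + BUN/2.8 + ethanol/4.6
= 2·143 + 118/18 + 20/2.8 + 170/4.6
= 286 + 6.56 + 7.14 + 36.96
= 336.66 mOsm/kg

336.7 mOsm/kg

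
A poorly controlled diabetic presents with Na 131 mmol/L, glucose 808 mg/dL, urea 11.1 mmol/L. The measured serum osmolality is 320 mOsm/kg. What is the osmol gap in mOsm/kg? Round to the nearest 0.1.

2.0 mOsm/kg

Calculated osmolality = 2·Na + glucose/18 + urea
= 2·131 + 808/18 + 11.1
= 262 + 44.89 + 11.10
= 317.99 mOsm/kg ≈ 318.0 mOsm/kg
Osmolar gap = measured − calculated = 320 − 318.0 = 2.0 mOsm/kg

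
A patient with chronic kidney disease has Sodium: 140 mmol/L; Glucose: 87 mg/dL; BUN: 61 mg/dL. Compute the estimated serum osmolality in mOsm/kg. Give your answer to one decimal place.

Calculated osmolality = 2·Na + glucose/18 + BUN/2.8
= 2·140 + 87/18 + 61/2.8
= 280 + 4.83 + 21.79
= 306.62 mOsm/kg

306.6 mOsm/kg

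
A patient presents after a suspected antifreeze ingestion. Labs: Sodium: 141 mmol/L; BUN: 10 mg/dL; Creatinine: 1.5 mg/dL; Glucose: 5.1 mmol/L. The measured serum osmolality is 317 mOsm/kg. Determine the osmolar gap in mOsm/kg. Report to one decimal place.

Calculated osmolality = 2·Na + glucose + BUN/2.8
= 2·141 + 5.1 + 10/2.8
= 282 + 5.10 + 3.57
= 290.67 mOsm/kg ≈ 290.7 mOsm/kg
Osmolar gap = measured − calculated = 317 − 290.7 = 26.3 mOsm/kg

26.3 mOsm/kg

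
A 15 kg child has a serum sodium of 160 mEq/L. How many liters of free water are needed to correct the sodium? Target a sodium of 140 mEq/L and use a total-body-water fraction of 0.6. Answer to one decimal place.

1.3 L

TBW = 0.6 · 15 = 9 L
Free water deficit = TBW · (Na/140 − 1)
= 9 · (160/140 − 1)
= 9 · 0.1429
= 1.29 L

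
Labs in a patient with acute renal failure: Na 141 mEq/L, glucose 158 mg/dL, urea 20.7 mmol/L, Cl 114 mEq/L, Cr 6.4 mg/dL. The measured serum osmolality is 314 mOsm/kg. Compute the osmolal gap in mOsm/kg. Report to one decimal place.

2.5 mOsm/kg

Calculated osmolality = 2·Na + glucose/18 + urea
= 2·141 + 158/18 + 20.7
= 282 + 8.78 + 20.70
= 311.48 mOsm/kg ≈ 311.5 mOsm/kg
Osmolar gap = measured − calculated = 314 − 311.5 = 2.5 mOsm/kg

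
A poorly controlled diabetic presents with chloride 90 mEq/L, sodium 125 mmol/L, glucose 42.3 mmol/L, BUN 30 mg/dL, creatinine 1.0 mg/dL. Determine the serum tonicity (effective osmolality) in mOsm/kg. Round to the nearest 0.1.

292.3 mOsm/kg

Effective osmolality excludes urea (freely permeant across cell membranes):
2·Na + glucose
= 2·125 + 42.3
= 250 + 42.3
= 292.3 mOsm/kg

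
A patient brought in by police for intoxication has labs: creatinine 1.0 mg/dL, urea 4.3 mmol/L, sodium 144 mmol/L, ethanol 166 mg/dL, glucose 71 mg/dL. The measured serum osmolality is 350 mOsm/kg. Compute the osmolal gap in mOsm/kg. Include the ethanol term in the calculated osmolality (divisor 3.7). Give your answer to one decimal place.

Calculated osmolality = 2·Na + glucose/18 + urea + ethanol/3.7
= 2·144 + 71/18 + 4.3 + 166/3.7
= 288 + 3.94 + 4.30 + 44.86
= 341.1 mOsm/kg ≈ 341.1 mOsm/kg
Osmolar gap = measured − calculated = 350 − 341.1 = 8.9 mOsm/kg

8.9 mOsm/kg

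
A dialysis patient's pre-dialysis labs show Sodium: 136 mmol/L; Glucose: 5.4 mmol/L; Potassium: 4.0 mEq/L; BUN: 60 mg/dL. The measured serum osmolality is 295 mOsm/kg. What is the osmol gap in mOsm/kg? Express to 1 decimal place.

Calculated osmolality = 2·Na + glucose + BUN/2.8
= 2·136 + 5.4 + 60/2.8
= 272 + 5.40 + 21.43
= 298.83 mOsm/kg ≈ 298.8 mOsm/kg
Osmolar gap = measured − calculated = 295 − 298.8 = -3.8 mOsm/kg

-3.8 mOsm/kg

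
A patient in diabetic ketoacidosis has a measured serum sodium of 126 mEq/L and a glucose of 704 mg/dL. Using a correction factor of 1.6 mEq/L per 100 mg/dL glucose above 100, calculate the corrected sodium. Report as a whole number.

Corrected Na = measured Na + 1.6 · (glucose − 100)/100
= 126 + 1.6 · (704 − 100)/100
= 126 + 9.7
= 135.7 mEq/L

136 mEq/L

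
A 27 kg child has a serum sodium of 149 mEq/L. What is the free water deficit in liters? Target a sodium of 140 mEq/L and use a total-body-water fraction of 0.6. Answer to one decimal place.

1.0 L

TBW = 0.6 · 27 = 16.2 L
Free water deficit = TBW · (Na/140 − 1)
= 16.2 · (149/140 − 1)
= 16.2 · 0.0643
= 1.04 L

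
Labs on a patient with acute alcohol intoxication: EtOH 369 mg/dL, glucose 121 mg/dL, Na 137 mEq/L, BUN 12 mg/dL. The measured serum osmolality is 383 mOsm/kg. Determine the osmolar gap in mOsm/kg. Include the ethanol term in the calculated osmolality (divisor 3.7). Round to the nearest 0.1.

Calculated osmolality = 2·Na + glucose/18 + BUN/2.8 + ethanol/3.7
= 2·137 + 121/18 + 12/2.8 + 369/3.7
= 274 + 6.72 + 4.29 + 99.73
= 384.74 mOsm/kg ≈ 384.7 mOsm/kg
Osmolar gap = measured − calculated = 383 − 384.7 = -1.7 mOsm/kg

-1.7 mOsm/kg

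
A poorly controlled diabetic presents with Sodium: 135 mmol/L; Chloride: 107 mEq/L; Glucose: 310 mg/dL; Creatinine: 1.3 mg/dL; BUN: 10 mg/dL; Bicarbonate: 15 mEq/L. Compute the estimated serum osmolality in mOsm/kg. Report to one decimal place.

290.8 mOsm/kg

Calculated osmolality = 2·Na + glucose/18 + BUN/2.8
= 2·135 + 310/18 + 10/2.8
= 270 + 17.22 + 3.57
= 290.79 mOsm/kg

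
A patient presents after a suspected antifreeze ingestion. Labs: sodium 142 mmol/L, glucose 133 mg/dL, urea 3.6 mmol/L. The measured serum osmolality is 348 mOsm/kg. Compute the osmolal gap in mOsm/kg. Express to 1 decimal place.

Calculated osmolality = 2·Na + glucose/18 + urea
= 2·142 + 133/18 + 3.6
= 284 + 7.39 + 3.60
= 294.99 mOsm/kg ≈ 295.0 mOsm/kg
Osmolar gap = measured − calculated = 348 − 295.0 = 53.0 mOsm/kg

53.0 mOsm/kg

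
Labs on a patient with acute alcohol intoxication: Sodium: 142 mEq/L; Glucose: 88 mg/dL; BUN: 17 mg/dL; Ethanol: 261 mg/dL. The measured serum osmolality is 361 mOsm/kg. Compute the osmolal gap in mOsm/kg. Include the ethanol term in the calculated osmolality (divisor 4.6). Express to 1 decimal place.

Calculated osmolality = 2·Na + glucose/18 + BUN/2.8 + ethanol/4.6
= 2·142 + 88/18 + 17/2.8 + 261/4.6
= 284 + 4.89 + 6.07 + 56.74
= 351.7 mOsm/kg ≈ 351.7 mOsm/kg
Osmolar gap = measured − calculated = 361 − 351.7 = 9.3 mOsm/kg

9.3 mOsm/kg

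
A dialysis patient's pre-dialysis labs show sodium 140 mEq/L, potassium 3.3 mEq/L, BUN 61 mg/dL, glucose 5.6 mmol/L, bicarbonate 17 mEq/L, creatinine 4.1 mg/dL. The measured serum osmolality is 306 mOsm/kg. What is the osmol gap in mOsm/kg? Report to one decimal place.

-1.4 mOsm/kg

Calculated osmolality = 2·Na + glucose + BUN/2.8
= 2·140 + 5.6 + 61/2.8
= 280 + 5.60 + 21.79
= 307.39 mOsm/kg ≈ 307.4 mOsm/kg
Osmolar gap = measured − calculated = 306 − 307.4 = -1.4 mOsm/kg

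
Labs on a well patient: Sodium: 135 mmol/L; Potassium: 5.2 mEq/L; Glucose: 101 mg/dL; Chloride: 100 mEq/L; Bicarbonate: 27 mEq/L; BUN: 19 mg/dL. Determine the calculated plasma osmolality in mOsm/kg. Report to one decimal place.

282.4 mOsm/kg

Calculated osmolality = 2·Na + glucose/18 + BUN/2.8
= 2·135 + 101/18 + 19/2.8
= 270 + 5.61 + 6.79
= 282.4 mOsm/kg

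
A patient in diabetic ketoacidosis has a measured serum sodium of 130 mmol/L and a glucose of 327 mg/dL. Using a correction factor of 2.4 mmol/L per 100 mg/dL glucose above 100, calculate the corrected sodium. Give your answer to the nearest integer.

135 mmol/L

Corrected Na = measured Na + 2.4 · (glucose − 100)/100
= 130 + 2.4 · (327 − 100)/100
= 130 + 5.4
= 135.4 mmol/L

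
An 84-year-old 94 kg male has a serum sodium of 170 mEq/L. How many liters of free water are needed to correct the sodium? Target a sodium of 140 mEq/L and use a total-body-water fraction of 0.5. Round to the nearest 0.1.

TBW = 0.5 · 94 = 47 L
Free water deficit = TBW · (Na/140 − 1)
= 47 · (170/140 − 1)
= 47 · 0.2143
= 10.07 L

10.1 L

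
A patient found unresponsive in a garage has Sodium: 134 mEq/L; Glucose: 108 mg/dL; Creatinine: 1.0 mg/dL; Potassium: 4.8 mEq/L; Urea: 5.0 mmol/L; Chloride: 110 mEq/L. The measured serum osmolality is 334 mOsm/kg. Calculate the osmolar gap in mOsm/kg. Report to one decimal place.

Calculated osmolality = 2·Na + glucose/18 + urea
= 2·134 + 108/18 + 5
= 268 + 6 + 5
= 279 mOsm/kg ≈ 279.0 mOsm/kg
Osmolar gap = measured − calculated = 334 − 279.0 = 55.0 mOsm/kg

55.0 mOsm/kg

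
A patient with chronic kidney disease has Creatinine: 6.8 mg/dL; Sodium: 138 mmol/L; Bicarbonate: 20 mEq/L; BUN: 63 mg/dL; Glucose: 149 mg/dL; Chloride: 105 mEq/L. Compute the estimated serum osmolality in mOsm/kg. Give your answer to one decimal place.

Calculated osmolality = 2·Na + glucose/18 + BUN/2.8
= 2·138 + 149/18 + 63/2.8
= 276 + 8.28 + 22.50
= 306.78 mOsm/kg

306.8 mOsm/kg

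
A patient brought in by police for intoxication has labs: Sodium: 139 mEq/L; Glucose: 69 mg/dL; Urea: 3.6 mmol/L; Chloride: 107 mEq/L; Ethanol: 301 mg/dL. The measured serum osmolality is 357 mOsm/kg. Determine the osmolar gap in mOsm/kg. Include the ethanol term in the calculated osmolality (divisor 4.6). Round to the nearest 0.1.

Calculated osmolality = 2·Na + glucose/18 + urea + ethanol/4.6
= 2·139 + 69/18 + 3.6 + 301/4.6
= 278 + 3.83 + 3.60 + 65.43
= 350.86 mOsm/kg ≈ 350.9 mOsm/kg
Osmolar gap = measured − calculated = 357 − 350.9 = 6.1 mOsm/kg

6.1 mOsm/kg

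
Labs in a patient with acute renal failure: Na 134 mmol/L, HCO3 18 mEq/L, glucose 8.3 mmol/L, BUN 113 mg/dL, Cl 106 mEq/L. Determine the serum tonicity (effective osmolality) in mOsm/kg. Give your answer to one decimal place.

276.3 mOsm/kg

Effective osmolality excludes urea (freely permeant across cell membranes):
2·Na + glucose
= 2·134 + 8.3
= 268 + 8.3
= 276.3 mOsm/kg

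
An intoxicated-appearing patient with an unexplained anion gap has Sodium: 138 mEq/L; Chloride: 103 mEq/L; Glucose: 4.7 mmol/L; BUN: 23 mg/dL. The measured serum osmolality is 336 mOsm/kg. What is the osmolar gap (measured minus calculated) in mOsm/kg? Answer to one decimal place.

47.1 mOsm/kg

Calculated osmolality = 2·Na + glucose + BUN/2.8
= 2·138 + 4.7 + 23/2.8
= 276 + 4.70 + 8.21
= 288.91 mOsm/kg ≈ 288.9 mOsm/kg
Osmolar gap = measured − calculated = 336 − 288.9 = 47.1 mOsm/kg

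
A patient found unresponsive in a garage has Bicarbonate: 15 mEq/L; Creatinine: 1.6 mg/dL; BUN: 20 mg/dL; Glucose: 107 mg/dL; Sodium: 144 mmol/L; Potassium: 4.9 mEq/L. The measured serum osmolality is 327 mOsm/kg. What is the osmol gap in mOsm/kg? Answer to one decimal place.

Calculated osmolality = 2·Na + glucose/18 + BUN/2.8
= 2·144 + 107/18 + 20/2.8
= 288 + 5.94 + 7.14
= 301.08 mOsm/kg ≈ 301.1 mOsm/kg
Osmolar gap = measured − calculated = 327 − 301.1 = 25.9 mOsm/kg

25.9 mOsm/kg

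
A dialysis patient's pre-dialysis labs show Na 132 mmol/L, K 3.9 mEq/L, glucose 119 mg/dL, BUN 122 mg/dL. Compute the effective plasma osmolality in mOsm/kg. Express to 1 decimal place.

270.6 mOsm/kg

Effective osmolality excludes urea (freely permeant across cell membranes):
2·Na + glucose/18
= 2·132 + 119/18
= 264 + 6.61
= 270.61 mOsm/kg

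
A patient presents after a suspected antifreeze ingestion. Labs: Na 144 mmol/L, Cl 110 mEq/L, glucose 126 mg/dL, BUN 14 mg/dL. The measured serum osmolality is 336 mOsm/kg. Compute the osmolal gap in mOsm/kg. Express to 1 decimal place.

36.0 mOsm/kg

Calculated osmolality = 2·Na + glucose/18 + BUN/2.8
= 2·144 + 126/18 + 14/2.8
= 288 + 7 + 5
= 300 mOsm/kg ≈ 300.0 mOsm/kg
Osmolar gap = measured − calculated = 336 − 300.0 = 36.0 mOsm/kg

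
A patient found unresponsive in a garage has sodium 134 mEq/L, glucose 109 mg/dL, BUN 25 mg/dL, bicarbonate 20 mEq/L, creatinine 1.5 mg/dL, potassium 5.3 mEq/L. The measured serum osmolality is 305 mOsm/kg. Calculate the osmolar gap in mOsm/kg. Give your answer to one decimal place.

Calculated osmolality = 2·Na + glucose/18 + BUN/2.8
= 2·134 + 109/18 + 25/2.8
= 268 + 6.06 + 8.93
= 282.99 mOsm/kg ≈ 283.0 mOsm/kg
Osmolar gap = measured − calculated = 305 − 283.0 = 22.0 mOsm/kg

22.0 mOsm/kg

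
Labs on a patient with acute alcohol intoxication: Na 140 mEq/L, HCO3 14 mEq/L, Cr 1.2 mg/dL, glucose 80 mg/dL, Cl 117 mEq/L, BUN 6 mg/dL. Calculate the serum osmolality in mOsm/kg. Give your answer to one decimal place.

Calculated osmolality = 2·Na + glucose/18 + BUN/2.8
= 2·140 + 80/18 + 6/2.8
= 280 + 4.44 + 2.14
= 286.58 mOsm/kg

286.6 mOsm/kg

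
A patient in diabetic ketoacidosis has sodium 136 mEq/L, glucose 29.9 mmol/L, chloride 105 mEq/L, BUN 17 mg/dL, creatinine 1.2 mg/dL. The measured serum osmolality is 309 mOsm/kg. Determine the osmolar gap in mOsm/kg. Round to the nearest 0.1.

1.0 mOsm/kg

Calculated osmolality = 2·Na + glucose + BUN/2.8
= 2·136 + 29.9 + 17/2.8
= 272 + 29.90 + 6.07
= 307.97 mOsm/kg ≈ 308.0 mOsm/kg
Osmolar gap = measured − calculated = 309 − 308.0 = 1.0 mOsm/kg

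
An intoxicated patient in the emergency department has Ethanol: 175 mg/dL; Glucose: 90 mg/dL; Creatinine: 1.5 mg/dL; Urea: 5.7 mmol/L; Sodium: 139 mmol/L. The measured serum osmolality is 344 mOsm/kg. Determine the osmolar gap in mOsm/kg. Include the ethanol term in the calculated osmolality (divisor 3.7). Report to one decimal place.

Calculated osmolality = 2·Na + glucose/18 + urea + ethanol/3.7
= 2·139 + 90/18 + 5.7 + 175/3.7
= 278 + 5 + 5.70 + 47.30
= 336 mOsm/kg ≈ 336.0 mOsm/kg
Osmolar gap = measured − calculated = 344 − 336.0 = 8.0 mOsm/kg

8.0 mOsm/kg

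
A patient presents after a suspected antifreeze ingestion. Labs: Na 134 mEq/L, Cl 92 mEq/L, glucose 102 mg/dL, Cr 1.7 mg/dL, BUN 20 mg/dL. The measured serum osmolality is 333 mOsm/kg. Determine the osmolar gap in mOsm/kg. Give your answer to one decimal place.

52.2 mOsm/kg

Calculated osmolality = 2·Na + glucose/18 + BUN/2.8
= 2·134 + 102/18 + 20/2.8
= 268 + 5.67 + 7.14
= 280.81 mOsm/kg ≈ 280.8 mOsm/kg
Osmolar gap = measured − calculated = 333 − 280.8 = 52.2 mOsm/kg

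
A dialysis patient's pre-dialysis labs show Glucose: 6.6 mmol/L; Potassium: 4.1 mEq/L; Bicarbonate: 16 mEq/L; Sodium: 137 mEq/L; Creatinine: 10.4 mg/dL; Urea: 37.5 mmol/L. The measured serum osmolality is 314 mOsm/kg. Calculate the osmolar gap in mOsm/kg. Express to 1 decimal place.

-4.1 mOsm/kg

Calculated osmolality = 2·Na + glucose + urea
= 2·137 + 6.6 + 37.5
= 274 + 6.60 + 37.50
= 318.1 mOsm/kg ≈ 318.1 mOsm/kg
Osmolar gap = measured − calculated = 314 − 318.1 = -4.1 mOsm/kg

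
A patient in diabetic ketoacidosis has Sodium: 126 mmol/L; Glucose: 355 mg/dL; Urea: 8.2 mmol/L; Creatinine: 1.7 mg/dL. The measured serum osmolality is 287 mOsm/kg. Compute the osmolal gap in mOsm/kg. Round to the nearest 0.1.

Calculated osmolality = 2·Na + glucose/18 + urea
= 2·126 + 355/18 + 8.2
= 252 + 19.72 + 8.20
= 279.92 mOsm/kg ≈ 279.9 mOsm/kg
Osmolar gap = measured − calculated = 287 − 279.9 = 7.1 mOsm/kg

7.1 mOsm/kg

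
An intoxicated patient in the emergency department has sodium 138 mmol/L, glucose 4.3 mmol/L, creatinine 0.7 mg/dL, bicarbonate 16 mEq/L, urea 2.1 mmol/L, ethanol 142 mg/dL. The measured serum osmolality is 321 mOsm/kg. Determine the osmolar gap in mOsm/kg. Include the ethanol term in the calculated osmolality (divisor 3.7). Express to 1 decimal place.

Calculated osmolality = 2·Na + glucose + urea + ethanol/3.7
= 2·138 + 4.3 + 2.1 + 142/3.7
= 276 + 4.30 + 2.10 + 38.38
= 320.78 mOsm/kg ≈ 320.8 mOsm/kg
Osmolar gap = measured − calculated = 321 − 320.8 = 0.2 mOsm/kg

0.2 mOsm/kg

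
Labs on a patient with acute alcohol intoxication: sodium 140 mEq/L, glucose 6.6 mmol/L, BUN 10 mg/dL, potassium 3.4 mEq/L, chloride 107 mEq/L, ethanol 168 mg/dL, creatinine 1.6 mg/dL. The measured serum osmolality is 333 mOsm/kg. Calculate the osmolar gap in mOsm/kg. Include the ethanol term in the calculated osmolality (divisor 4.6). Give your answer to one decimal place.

6.3 mOsm/kg

Calculated osmolality = 2·Na + glucose + BUN/2.8 + ethanol/4.6
= 2·140 + 6.6 + 10/2.8 + 168/4.6
= 280 + 6.60 + 3.57 + 36.52
= 326.69 mOsm/kg ≈ 326.7 mOsm/kg
Osmolar gap = measured − calculated = 333 − 326.7 = 6.3 mOsm/kg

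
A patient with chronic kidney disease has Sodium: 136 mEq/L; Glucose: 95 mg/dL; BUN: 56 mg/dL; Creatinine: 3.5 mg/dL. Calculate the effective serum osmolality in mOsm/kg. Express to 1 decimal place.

Effective osmolality excludes urea (freely permeant across cell membranes):
2·Na + glucose/18
= 2·136 + 95/18
= 272 + 5.28
= 277.28 mOsm/kg

277.3 mOsm/kg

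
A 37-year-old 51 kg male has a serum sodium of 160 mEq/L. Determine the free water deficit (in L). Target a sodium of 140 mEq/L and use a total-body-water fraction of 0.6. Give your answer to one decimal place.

TBW = 0.6 · 51 = 30.6 L
Free water deficit = TBW · (Na/140 − 1)
= 30.6 · (160/140 − 1)
= 30.6 · 0.1429
= 4.37 L

4.4 L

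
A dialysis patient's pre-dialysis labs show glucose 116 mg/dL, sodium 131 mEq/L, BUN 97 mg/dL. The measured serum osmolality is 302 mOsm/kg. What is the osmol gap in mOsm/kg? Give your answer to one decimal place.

-1.1 mOsm/kg

Calculated osmolality = 2·Na + glucose/18 + BUN/2.8
= 2·131 + 116/18 + 97/2.8
= 262 + 6.44 + 34.64
= 303.08 mOsm/kg ≈ 303.1 mOsm/kg
Osmolar gap = measured − calculated = 302 − 303.1 = -1.1 mOsm/kg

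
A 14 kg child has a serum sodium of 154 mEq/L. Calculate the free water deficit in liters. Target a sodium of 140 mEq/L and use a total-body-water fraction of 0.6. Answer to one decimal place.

TBW = 0.6 · 14 = 8.4 L
Free water deficit = TBW · (Na/140 − 1)
= 8.4 · (154/140 − 1)
= 8.4 · 0.1
= 0.84 L

0.8 L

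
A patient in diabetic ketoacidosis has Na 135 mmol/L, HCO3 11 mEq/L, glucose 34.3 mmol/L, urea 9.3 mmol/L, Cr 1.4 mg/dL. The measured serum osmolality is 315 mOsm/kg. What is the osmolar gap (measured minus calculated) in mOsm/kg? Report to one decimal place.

1.4 mOsm/kg

Calculated osmolality = 2·Na + glucose + urea
= 2·135 + 34.3 + 9.3
= 270 + 34.30 + 9.30
= 313.6 mOsm/kg ≈ 313.6 mOsm/kg
Osmolar gap = measured − calculated = 315 − 313.6 = 1.4 mOsm/kg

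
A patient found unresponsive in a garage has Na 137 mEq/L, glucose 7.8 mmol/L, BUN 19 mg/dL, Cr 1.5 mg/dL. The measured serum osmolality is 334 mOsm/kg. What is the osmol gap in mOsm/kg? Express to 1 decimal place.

Calculated osmolality = 2·Na + glucose + BUN/2.8
= 2·137 + 7.8 + 19/2.8
= 274 + 7.80 + 6.79
= 288.59 mOsm/kg ≈ 288.6 mOsm/kg
Osmolar gap = measured − calculated = 334 − 288.6 = 45.4 mOsm/kg

45.4 mOsm/kg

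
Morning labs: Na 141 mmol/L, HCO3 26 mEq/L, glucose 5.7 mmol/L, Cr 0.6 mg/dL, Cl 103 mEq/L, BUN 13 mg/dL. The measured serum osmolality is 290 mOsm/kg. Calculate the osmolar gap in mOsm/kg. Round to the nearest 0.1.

Calculated osmolality = 2·Na + glucose + BUN/2.8
= 2·141 + 5.7 + 13/2.8
= 282 + 5.70 + 4.64
= 292.34 mOsm/kg ≈ 292.3 mOsm/kg
Osmolar gap = measured − calculated = 290 − 292.3 = -2.3 mOsm/kg

-2.3 mOsm/kg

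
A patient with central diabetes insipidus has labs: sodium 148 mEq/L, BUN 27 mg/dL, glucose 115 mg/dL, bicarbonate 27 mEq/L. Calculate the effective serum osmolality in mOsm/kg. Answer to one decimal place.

302.4 mOsm/kg

Effective osmolality excludes urea (freely permeant across cell membranes):
2·Na + glucose/18
= 2·148 + 115/18
= 296 + 6.39
= 302.39 mOsm/kg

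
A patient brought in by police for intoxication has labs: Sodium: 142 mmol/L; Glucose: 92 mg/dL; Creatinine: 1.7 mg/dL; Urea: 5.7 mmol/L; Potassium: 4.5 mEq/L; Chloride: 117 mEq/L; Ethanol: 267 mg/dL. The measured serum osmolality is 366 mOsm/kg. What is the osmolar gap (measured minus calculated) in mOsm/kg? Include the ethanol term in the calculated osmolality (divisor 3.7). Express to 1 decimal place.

Calculated osmolality = 2·Na + glucose/18 + urea + ethanol/3.7
= 2·142 + 92/18 + 5.7 + 267/3.7
= 284 + 5.11 + 5.70 + 72.16
= 366.97 mOsm/kg ≈ 367.0 mOsm/kg
Osmolar gap = measured − calculated = 366 − 367.0 = -1.0 mOsm/kg

-1.0 mOsm/kg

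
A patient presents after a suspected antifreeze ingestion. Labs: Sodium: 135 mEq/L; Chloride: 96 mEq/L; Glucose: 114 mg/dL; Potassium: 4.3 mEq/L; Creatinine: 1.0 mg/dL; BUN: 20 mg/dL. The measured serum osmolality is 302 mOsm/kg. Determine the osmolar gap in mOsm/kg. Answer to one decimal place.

18.5 mOsm/kg

Calculated osmolality = 2·Na + glucose/18 + BUN/2.8
= 2·135 + 114/18 + 20/2.8
= 270 + 6.33 + 7.14
= 283.47 mOsm/kg ≈ 283.5 mOsm/kg
Osmolar gap = measured − calculated = 302 − 283.5 = 18.5 mOsm/kg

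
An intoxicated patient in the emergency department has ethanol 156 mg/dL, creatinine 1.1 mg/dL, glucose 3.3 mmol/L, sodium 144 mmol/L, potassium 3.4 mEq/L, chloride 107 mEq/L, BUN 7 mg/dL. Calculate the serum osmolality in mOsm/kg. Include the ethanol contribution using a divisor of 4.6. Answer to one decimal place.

Calculated osmolality = 2·Na + glucose + BUN/2.8 + ethanol/4.6
= 2·144 + 3.3 + 7/2.8 + 156/4.6
= 288 + 3.30 + 2.50 + 33.91
= 327.71 mOsm/kg

327.7 mOsm/kg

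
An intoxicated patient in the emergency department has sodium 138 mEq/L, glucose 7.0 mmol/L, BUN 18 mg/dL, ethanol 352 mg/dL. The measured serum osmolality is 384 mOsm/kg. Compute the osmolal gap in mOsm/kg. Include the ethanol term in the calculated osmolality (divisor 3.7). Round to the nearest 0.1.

-0.6 mOsm/kg

Calculated osmolality = 2·Na + glucose + BUN/2.8 + ethanol/3.7
= 2·138 + 7 + 18/2.8 + 352/3.7
= 276 + 7 + 6.43 + 95.14
= 384.57 mOsm/kg ≈ 384.6 mOsm/kg
Osmolar gap = measured − calculated = 384 − 384.6 = -0.6 mOsm/kg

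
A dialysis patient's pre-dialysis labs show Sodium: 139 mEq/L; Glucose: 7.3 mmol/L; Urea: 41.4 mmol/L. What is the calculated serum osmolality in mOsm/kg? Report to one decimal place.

326.7 mOsm/kg

Calculated osmolality = 2·Na + glucose + urea
= 2·139 + 7.3 + 41.4
= 278 + 7.30 + 41.40
= 326.7 mOsm/kg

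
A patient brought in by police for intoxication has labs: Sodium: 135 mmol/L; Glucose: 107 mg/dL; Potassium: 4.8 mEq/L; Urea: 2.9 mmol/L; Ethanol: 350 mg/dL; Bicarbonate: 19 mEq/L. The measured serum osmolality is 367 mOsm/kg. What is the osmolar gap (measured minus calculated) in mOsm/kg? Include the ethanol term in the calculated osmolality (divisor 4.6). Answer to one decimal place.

Calculated osmolality = 2·Na + glucose/18 + urea + ethanol/4.6
= 2·135 + 107/18 + 2.9 + 350/4.6
= 270 + 5.94 + 2.90 + 76.09
= 354.93 mOsm/kg ≈ 354.9 mOsm/kg
Osmolar gap = measured − calculated = 367 − 354.9 = 12.1 mOsm/kg

12.1 mOsm/kg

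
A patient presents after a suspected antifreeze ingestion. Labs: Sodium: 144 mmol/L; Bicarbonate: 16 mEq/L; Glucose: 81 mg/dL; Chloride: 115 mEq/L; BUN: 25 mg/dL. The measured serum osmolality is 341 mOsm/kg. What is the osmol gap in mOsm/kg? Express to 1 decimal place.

39.6 mOsm/kg

Calculated osmolality = 2·Na + glucose/18 + BUN/2.8
= 2·144 + 81/18 + 25/2.8
= 288 + 4.50 + 8.93
= 301.43 mOsm/kg ≈ 301.4 mOsm/kg
Osmolar gap = measured − calculated = 341 − 301.4 = 39.6 mOsm/kg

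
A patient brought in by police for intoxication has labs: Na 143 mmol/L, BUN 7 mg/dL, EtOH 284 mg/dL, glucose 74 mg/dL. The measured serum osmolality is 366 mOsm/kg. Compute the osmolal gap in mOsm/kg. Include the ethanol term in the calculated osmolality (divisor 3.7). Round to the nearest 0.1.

Calculated osmolality = 2·Na + glucose/18 + BUN/2.8 + ethanol/3.7
= 2·143 + 74/18 + 7/2.8 + 284/3.7
= 286 + 4.11 + 2.50 + 76.76
= 369.37 mOsm/kg ≈ 369.4 mOsm/kg
Osmolar gap = measured − calculated = 366 − 369.4 = -3.4 mOsm/kg

-3.4 mOsm/kg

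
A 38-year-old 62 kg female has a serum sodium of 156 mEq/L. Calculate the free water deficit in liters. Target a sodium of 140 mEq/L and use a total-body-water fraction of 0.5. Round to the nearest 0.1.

TBW = 0.5 · 62 = 31 L
Free water deficit = TBW · (Na/140 − 1)
= 31 · (156/140 − 1)
= 31 · 0.1143
= 3.54 L

3.5 L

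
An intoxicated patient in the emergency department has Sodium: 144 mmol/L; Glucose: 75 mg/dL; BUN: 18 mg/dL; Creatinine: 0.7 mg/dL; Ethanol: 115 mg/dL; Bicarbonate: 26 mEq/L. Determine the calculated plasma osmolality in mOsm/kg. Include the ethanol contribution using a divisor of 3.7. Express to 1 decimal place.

329.7 mOsm/kg

Calculated osmolality = 2·Na + glucose/18 + BUN/2.8 + ethanol/3.7
= 2·144 + 75/18 + 18/2.8 + 115/3.7
= 288 + 4.17 + 6.43 + 31.08
= 329.68 mOsm/kg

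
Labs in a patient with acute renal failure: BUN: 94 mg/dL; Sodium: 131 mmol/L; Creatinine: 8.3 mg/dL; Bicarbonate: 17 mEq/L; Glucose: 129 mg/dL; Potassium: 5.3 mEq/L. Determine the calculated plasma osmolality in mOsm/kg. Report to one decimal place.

302.7 mOsm/kg

Calculated osmolality = 2·Na + glucose/18 + BUN/2.8
= 2·131 + 129/18 + 94/2.8
= 262 + 7.17 + 33.57
= 302.74 mOsm/kg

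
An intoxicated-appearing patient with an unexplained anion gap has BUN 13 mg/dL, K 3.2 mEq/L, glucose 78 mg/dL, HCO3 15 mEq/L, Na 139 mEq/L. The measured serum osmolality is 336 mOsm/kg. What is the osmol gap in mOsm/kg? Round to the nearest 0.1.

Calculated osmolality = 2·Na + glucose/18 + BUN/2.8
= 2·139 + 78/18 + 13/2.8
= 278 + 4.33 + 4.64
= 286.97 mOsm/kg ≈ 287.0 mOsm/kg
Osmolar gap = measured − calculated = 336 − 287.0 = 49.0 mOsm/kg

49.0 mOsm/kg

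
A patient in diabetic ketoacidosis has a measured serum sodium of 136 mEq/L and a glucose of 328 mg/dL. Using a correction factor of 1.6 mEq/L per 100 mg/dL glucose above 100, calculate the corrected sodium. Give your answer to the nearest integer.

140 mEq/L

Corrected Na = measured Na + 1.6 · (glucose − 100)/100
= 136 + 1.6 · (328 − 100)/100
= 136 + 3.6
= 139.6 mEq/L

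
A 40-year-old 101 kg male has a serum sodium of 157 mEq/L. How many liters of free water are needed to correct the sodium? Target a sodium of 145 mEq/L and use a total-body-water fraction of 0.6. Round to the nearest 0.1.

5.0 L

TBW = 0.6 · 101 = 60.6 L
Free water deficit = TBW · (Na/145 − 1)
= 60.6 · (157/145 − 1)
= 60.6 · 0.0828
= 5.02 L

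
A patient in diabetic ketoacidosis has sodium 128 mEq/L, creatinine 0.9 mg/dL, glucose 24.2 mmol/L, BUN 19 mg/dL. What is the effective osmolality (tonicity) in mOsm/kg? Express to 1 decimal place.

280.2 mOsm/kg

Effective osmolality excludes urea (freely permeant across cell membranes):
2·Na + glucose
= 2·128 + 24.2
= 256 + 24.2
= 280.2 mOsm/kg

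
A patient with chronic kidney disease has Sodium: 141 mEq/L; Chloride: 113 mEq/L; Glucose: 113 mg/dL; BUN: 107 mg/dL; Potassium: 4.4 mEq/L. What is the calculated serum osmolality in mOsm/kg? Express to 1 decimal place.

326.5 mOsm/kg

Calculated osmolality = 2·Na + glucose/18 + BUN/2.8
= 2·141 + 113/18 + 107/2.8
= 282 + 6.28 + 38.21
= 326.49 mOsm/kg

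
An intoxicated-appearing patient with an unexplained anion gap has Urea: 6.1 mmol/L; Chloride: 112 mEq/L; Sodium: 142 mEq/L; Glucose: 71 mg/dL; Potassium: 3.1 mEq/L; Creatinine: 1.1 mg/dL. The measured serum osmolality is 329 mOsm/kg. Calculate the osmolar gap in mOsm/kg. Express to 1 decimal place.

Calculated osmolality = 2·Na + glucose/18 + urea
= 2·142 + 71/18 + 6.1
= 284 + 3.94 + 6.10
= 294.04 mOsm/kg ≈ 294.0 mOsm/kg
Osmolar gap = measured − calculated = 329 − 294.0 = 35.0 mOsm/kg

35.0 mOsm/kg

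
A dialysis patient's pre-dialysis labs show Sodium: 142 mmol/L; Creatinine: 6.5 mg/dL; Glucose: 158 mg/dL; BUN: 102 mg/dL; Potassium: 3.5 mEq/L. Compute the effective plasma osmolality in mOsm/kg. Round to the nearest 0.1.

Effective osmolality excludes urea (freely permeant across cell membranes):
2·Na + glucose/18
= 2·142 + 158/18
= 284 + 8.78
= 292.78 mOsm/kg

292.8 mOsm/kg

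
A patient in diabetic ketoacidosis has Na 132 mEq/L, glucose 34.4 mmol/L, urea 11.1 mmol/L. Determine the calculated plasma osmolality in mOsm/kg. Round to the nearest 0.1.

Calculated osmolality = 2·Na + glucose + urea
= 2·132 + 34.4 + 11.1
= 264 + 34.40 + 11.10
= 309.5 mOsm/kg

309.5 mOsm/kg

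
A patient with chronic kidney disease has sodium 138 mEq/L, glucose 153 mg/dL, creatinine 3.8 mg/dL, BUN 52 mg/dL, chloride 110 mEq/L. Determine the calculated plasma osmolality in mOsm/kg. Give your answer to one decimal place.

303.1 mOsm/kg

Calculated osmolality = 2·Na + glucose/18 + BUN/2.8
= 2·138 + 153/18 + 52/2.8
= 276 + 8.50 + 18.57
= 303.07 mOsm/kg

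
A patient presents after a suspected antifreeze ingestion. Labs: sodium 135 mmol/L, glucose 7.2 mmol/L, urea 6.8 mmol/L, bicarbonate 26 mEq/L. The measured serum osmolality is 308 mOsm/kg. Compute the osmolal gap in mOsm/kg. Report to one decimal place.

Calculated osmolality = 2·Na + glucose + urea
= 2·135 + 7.2 + 6.8
= 270 + 7.20 + 6.80
= 284 mOsm/kg ≈ 284.0 mOsm/kg
Osmolar gap = measured − calculated = 308 − 284.0 = 24.0 mOsm/kg

24.0 mOsm/kg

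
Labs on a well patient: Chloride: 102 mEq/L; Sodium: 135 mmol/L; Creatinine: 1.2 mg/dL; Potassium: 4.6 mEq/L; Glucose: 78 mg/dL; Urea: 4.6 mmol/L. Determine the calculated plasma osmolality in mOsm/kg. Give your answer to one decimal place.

278.9 mOsm/kg

Calculated osmolality = 2·Na + glucose/18 + urea
= 2·135 + 78/18 + 4.6
= 270 + 4.33 + 4.60
= 278.93 mOsm/kg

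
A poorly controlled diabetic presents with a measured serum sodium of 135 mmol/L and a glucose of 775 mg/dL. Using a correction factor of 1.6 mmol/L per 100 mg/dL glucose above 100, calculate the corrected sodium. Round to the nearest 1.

Corrected Na = measured Na + 1.6 · (glucose − 100)/100
= 135 + 1.6 · (775 − 100)/100
= 135 + 10.8
= 145.8 mmol/L

146 mmol/L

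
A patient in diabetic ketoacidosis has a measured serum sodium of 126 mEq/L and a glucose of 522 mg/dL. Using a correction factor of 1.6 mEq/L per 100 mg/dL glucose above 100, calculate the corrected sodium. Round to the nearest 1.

Corrected Na = measured Na + 1.6 · (glucose − 100)/100
= 126 + 1.6 · (522 − 100)/100
= 126 + 6.8
= 132.8 mEq/L

133 mEq/L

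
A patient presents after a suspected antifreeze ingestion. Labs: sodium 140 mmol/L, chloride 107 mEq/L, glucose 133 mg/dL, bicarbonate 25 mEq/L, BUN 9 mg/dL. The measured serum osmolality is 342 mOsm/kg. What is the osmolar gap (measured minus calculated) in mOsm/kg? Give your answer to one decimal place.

51.4 mOsm/kg

Calculated osmolality = 2·Na + glucose/18 + BUN/2.8
= 2·140 + 133/18 + 9/2.8
= 280 + 7.39 + 3.21
= 290.6 mOsm/kg ≈ 290.6 mOsm/kg
Osmolar gap = measured − calculated = 342 − 290.6 = 51.4 mOsm/kg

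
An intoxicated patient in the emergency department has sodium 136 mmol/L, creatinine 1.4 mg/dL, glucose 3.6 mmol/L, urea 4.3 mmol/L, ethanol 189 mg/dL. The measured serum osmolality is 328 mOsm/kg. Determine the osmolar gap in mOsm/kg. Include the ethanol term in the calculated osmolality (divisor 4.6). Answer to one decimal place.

Calculated osmolality = 2·Na + glucose + urea + ethanol/4.6
= 2·136 + 3.6 + 4.3 + 189/4.6
= 272 + 3.60 + 4.30 + 41.09
= 320.99 mOsm/kg ≈ 321.0 mOsm/kg
Osmolar gap = measured − calculated = 328 − 321.0 = 7.0 mOsm/kg

7.0 mOsm/kg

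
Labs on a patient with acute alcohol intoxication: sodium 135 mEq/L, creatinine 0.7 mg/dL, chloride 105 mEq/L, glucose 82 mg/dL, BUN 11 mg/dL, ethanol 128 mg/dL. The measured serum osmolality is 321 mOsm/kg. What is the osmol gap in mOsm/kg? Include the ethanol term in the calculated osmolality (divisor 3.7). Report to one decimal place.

7.9 mOsm/kg

Calculated osmolality = 2·Na + glucose/18 + BUN/2.8 + ethanol/3.7
= 2·135 + 82/18 + 11/2.8 + 128/3.7
= 270 + 4.56 + 3.93 + 34.59
= 313.08 mOsm/kg ≈ 313.1 mOsm/kg
Osmolar gap = measured − calculated = 321 − 313.1 = 7.9 mOsm/kg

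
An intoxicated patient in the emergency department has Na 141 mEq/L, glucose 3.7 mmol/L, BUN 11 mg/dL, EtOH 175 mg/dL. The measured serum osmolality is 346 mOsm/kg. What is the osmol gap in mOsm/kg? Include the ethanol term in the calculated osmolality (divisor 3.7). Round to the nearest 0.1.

9.1 mOsm/kg

Calculated osmolality = 2·Na + glucose + BUN/2.8 + ethanol/3.7
= 2·141 + 3.7 + 11/2.8 + 175/3.7
= 282 + 3.70 + 3.93 + 47.30
= 336.93 mOsm/kg ≈ 336.9 mOsm/kg
Osmolar gap = measured − calculated = 346 − 336.9 = 9.1 mOsm/kg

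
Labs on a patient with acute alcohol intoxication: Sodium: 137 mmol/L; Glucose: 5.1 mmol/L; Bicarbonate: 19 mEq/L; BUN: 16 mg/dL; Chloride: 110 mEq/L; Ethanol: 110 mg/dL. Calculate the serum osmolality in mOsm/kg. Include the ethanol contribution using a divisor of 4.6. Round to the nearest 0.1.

308.7 mOsm/kg

Calculated osmolality = 2·Na + glucose + BUN/2.8 + ethanol/4.6
= 2·137 + 5.1 + 16/2.8 + 110/4.6
= 274 + 5.10 + 5.71 + 23.91
= 308.72 mOsm/kg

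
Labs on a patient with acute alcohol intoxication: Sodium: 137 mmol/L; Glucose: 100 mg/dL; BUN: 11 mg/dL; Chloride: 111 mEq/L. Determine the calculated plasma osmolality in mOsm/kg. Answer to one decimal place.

Calculated osmolality = 2·Na + glucose/18 + BUN/2.8
= 2·137 + 100/18 + 11/2.8
= 274 + 5.56 + 3.93
= 283.49 mOsm/kg

283.5 mOsm/kg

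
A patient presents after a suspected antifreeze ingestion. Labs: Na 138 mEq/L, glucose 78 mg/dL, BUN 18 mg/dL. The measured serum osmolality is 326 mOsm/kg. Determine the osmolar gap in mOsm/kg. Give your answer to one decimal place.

Calculated osmolality = 2·Na + glucose/18 + BUN/2.8
= 2·138 + 78/18 + 18/2.8
= 276 + 4.33 + 6.43
= 286.76 mOsm/kg ≈ 286.8 mOsm/kg
Osmolar gap = measured − calculated = 326 − 286.8 = 39.2 mOsm/kg

39.2 mOsm/kg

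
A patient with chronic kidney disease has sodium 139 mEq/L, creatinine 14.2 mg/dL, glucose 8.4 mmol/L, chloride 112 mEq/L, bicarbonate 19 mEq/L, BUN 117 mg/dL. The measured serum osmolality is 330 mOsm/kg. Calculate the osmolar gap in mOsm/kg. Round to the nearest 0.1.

1.8 mOsm/kg

Calculated osmolality = 2·Na + glucose + BUN/2.8
= 2·139 + 8.4 + 117/2.8
= 278 + 8.40 + 41.79
= 328.19 mOsm/kg ≈ 328.2 mOsm/kg
Osmolar gap = measured − calculated = 330 − 328.2 = 1.8 mOsm/kg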